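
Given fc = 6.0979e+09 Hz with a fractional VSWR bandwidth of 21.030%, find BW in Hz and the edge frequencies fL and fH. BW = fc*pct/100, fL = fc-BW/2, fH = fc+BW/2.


BW = 6.0979e+09 * 21.030/100 = 1.282388e+09 Hz
fL = 6.0979e+09 - 1.282388e+09/2 = 5.457e+09 Hz
fH = 6.0979e+09 + 1.282388e+09/2 = 6.739e+09 Hz

BW=1.282e+09 Hz, fL=5.457e+09 Hz, fH=6.739e+09 Hz


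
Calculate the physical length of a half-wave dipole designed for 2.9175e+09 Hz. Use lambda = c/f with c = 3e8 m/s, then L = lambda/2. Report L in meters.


lambda = c / f = 3.0000e+08 / 2.9175e+09 = 0.1028278 m
L = lambda / 2 = 0.1028278 / 2 = 0.05141 m

0.05141 m


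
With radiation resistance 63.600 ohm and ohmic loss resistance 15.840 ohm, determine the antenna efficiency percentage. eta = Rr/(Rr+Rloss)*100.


eta = 63.600 / (63.600 + 15.840) * 100 = 80.06%

80.06%


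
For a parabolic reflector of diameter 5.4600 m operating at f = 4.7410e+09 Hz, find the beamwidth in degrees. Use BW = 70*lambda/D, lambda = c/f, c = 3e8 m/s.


lambda = c / f = 3.0000e+08 / 4.7410e+09 = 0.06327779 m
BW = 70 * 0.06327779 / 5.4600 = 0.8113 deg

0.8113 deg


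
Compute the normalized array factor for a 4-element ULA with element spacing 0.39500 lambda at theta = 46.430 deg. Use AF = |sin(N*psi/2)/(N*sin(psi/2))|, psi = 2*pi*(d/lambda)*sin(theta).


psi = 2*pi*0.39500*sin(46.430 deg) = 1.798188 rad
AF = |sin(4*1.798188/2) / (4*sin(1.798188/2))| = 0.1403

0.1403


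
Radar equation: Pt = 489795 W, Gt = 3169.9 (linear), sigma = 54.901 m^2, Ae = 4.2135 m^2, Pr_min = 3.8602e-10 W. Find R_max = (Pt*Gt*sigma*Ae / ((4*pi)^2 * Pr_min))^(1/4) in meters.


R^4 = 489795*3169.9*54.901*4.2135 / ((4*pi)^2 * 3.8602e-10) = 5.891876e+18
R_max = 5.891876e+18^0.25 = 49268 m

49268 m


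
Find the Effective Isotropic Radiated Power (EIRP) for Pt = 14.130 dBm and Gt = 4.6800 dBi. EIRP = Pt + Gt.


EIRP = Pt + Gt = 14.130 + 4.6800 = 18.81 dBm

18.81 dBm


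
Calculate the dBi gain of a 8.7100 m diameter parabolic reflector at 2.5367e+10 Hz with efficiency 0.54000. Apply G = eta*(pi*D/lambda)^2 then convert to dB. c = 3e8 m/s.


lambda = c / f = 3.0000e+08 / 2.5367e+10 = 0.01182639 m
G_linear = 0.54000 * (pi * 8.7100 / 0.01182639)^2 = 2.890849e+06
G_dBi = 10 * log10(2.890849e+06) = 64.61 dBi

64.61 dBi


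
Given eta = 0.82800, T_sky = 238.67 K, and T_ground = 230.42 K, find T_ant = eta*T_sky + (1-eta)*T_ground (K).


T_ant = 0.82800 * 238.67 + (1 - 0.82800) * 230.42 = 237.3 K

237.3 K


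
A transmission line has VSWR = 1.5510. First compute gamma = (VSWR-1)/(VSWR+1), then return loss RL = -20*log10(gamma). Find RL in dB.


gamma = (1.5510 - 1) / (1.5510 + 1) = 0.2159937
RL = -20 * log10(0.2159937) = 13.31 dB

13.31 dB


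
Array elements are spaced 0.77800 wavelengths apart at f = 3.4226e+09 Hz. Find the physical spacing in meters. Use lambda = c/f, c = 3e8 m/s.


lambda = c / f = 3.0000e+08 / 3.4226e+09 = 0.08765266 m
d = 0.77800 * 0.08765266 = 0.06819 m

0.06819 m


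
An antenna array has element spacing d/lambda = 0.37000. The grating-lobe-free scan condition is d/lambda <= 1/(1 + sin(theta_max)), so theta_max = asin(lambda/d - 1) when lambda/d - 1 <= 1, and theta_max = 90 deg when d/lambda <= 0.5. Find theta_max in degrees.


lambda/d - 1 = 1/0.37000 - 1 = 1.702703 >= 1
d/lambda <= 0.5, so the array can scan to endfire without grating lobes: theta_max = 90 deg

90 deg


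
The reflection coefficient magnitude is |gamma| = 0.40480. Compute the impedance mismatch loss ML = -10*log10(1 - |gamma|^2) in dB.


ML = -10 * log10(1 - 0.40480^2) = -10 * log10(0.83613696) = 0.7772 dB

0.7772 dB


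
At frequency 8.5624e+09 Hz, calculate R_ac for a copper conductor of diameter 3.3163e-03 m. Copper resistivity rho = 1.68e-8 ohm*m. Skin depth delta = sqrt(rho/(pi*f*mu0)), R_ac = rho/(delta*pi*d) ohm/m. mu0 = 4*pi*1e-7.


delta = sqrt(1.68e-8 / (pi * 8.5624e+09 * 4*pi*1e-7)) = 7.049804e-07 m
R_ac = 1.68e-8 / (7.049804e-07 * pi * 3.3163e-03) = 2.287 ohm/m

2.287 ohm/m


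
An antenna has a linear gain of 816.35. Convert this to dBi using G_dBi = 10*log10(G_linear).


G_dBi = 10 * log10(816.35) = 29.12 dBi

29.12 dBi


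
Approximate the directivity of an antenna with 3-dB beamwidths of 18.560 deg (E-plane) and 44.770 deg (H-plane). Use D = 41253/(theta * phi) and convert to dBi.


D_linear = 41253 / (18.560 * 44.770) = 49.64671
D_dBi = 10 * log10(49.64671) = 16.96 dBi

16.96 dBi


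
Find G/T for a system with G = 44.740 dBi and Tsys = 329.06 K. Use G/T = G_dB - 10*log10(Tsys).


G/T = 44.740 - 10*log10(329.06) = 44.740 - 25.17275 = 19.57 dB/K

19.57 dB/K


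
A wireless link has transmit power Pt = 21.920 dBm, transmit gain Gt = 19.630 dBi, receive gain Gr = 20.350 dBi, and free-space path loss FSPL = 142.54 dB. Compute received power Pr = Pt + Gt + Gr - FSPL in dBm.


Pr = 21.920 + 19.630 + 20.350 - 142.54 = -80.64 dBm

-80.64 dBm


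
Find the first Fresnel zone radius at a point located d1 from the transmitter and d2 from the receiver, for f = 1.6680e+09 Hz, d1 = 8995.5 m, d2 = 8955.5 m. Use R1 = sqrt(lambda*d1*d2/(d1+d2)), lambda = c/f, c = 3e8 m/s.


lambda = c / f = 3.0000e+08 / 1.6680e+09 = 0.1798561 m
R1 = sqrt(0.1798561 * 8995.5 * 8955.5 / (8995.5 + 8955.5)) = 28.41 m

28.41 m


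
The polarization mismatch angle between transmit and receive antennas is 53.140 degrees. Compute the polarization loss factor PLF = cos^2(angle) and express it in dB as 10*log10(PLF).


PLF_linear = cos^2(53.140 deg) = 0.3598342
PLF_dB = 10 * log10(0.3598342) = -4.439 dB

-4.439 dB


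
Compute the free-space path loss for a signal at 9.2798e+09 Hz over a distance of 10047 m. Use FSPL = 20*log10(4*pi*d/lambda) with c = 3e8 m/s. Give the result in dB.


lambda = c / f = 3.0000e+08 / 9.2798e+09 = 0.03232828 m
FSPL = 20 * log10(4*pi*10047/0.03232828) = 131.8 dB

131.8 dB


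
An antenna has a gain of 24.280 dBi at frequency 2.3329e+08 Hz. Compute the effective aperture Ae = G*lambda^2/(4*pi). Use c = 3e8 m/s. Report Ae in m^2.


lambda = c / f = 3.0000e+08 / 2.3329e+08 = 1.285953 m
G_linear = 10^(24.280/10) = 267.9168
Ae = G_linear * lambda^2 / (4*pi) = 267.9168 * 1.285953^2 / (4*pi) = 35.26 m^2

35.26 m^2


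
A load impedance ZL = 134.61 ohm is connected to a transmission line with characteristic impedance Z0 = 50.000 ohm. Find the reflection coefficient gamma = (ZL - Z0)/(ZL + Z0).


gamma = (134.61 - 50.000) / (134.61 + 50.000) = 0.4583

0.4583


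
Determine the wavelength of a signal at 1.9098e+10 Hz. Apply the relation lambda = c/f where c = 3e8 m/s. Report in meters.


lambda = c / f = 3.0000e+08 / 1.9098e+10 = 0.01571 m

0.01571 m


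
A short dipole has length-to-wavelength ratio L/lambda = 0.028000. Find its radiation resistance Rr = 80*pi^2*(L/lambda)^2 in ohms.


Rr = 80 * pi^2 * (0.028000)^2 = 80 * 9.869604 * 7.840000e-04 = 0.6190 ohm

0.6190 ohm


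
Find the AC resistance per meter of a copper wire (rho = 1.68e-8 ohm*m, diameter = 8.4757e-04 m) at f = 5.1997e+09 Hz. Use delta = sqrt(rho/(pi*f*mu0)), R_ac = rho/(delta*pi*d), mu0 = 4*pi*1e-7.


delta = sqrt(1.68e-8 / (pi * 5.1997e+09 * 4*pi*1e-7)) = 9.046605e-07 m
R_ac = 1.68e-8 / (9.046605e-07 * pi * 8.4757e-04) = 6.974 ohm/m

6.974 ohm/m


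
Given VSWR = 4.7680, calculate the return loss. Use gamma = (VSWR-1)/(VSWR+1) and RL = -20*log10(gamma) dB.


gamma = (4.7680 - 1) / (4.7680 + 1) = 0.6532594
RL = -20 * log10(0.6532594) = 3.698 dB

3.698 dB


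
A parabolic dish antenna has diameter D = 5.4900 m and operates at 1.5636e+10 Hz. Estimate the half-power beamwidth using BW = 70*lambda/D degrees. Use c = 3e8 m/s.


lambda = c / f = 3.0000e+08 / 1.5636e+10 = 0.01918649 m
BW = 70 * 0.01918649 / 5.4900 = 0.2446 deg

0.2446 deg


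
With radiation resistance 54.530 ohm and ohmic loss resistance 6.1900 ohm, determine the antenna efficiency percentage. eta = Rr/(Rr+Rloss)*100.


eta = 54.530 / (54.530 + 6.1900) * 100 = 89.81%

89.81%


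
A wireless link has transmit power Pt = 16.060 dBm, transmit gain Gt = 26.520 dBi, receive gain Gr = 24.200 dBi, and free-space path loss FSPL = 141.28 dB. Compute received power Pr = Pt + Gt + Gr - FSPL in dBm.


Pr = 16.060 + 26.520 + 24.200 - 141.28 = -74.50 dBm

-74.50 dBm


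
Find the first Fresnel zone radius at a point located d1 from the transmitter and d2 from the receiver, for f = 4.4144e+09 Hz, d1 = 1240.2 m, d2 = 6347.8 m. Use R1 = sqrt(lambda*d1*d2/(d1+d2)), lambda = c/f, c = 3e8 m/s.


lambda = c / f = 3.0000e+08 / 4.4144e+09 = 0.06795941 m
R1 = sqrt(0.06795941 * 1240.2 * 6347.8 / (1240.2 + 6347.8)) = 8.397 m

8.397 m


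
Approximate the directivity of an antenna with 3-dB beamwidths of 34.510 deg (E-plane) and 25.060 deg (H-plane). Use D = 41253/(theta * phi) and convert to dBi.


D_linear = 41253 / (34.510 * 25.060) = 47.70122
D_dBi = 10 * log10(47.70122) = 16.79 dBi

16.79 dBi


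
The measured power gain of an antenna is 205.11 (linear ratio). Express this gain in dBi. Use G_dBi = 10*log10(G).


G_dBi = 10 * log10(205.11) = 23.12 dBi

23.12 dBi


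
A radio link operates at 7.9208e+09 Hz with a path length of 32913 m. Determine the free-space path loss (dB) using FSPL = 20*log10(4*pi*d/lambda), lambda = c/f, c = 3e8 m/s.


lambda = c / f = 3.0000e+08 / 7.9208e+09 = 0.03787496 m
FSPL = 20 * log10(4*pi*32913/0.03787496) = 140.8 dB

140.8 dB


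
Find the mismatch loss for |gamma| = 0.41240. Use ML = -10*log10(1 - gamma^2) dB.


ML = -10 * log10(1 - 0.41240^2) = -10 * log10(0.82992624) = 0.8096 dB

0.8096 dB


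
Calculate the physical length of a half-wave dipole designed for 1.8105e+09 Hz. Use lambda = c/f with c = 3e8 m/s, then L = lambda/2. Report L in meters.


lambda = c / f = 3.0000e+08 / 1.8105e+09 = 0.1657001 m
L = lambda / 2 = 0.1657001 / 2 = 0.08285 m

0.08285 m


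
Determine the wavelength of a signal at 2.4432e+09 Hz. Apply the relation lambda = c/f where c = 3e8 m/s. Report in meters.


lambda = c / f = 3.0000e+08 / 2.4432e+09 = 0.1228 m

0.1228 m


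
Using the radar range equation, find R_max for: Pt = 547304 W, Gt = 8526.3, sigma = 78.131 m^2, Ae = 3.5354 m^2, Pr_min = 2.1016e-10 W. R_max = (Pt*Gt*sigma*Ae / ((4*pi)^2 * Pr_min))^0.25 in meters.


R^4 = 547304*8526.3*78.131*3.5354 / ((4*pi)^2 * 2.1016e-10) = 3.884019e+19
R_max = 3.884019e+19^0.25 = 78944 m

78944 m


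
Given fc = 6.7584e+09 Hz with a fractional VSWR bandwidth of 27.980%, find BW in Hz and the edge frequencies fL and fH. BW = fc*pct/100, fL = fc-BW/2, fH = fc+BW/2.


BW = 6.7584e+09 * 27.980/100 = 1.891000e+09 Hz
fL = 6.7584e+09 - 1.891000e+09/2 = 5.813e+09 Hz
fH = 6.7584e+09 + 1.891000e+09/2 = 7.704e+09 Hz

BW=1.891e+09 Hz, fL=5.813e+09 Hz, fH=7.704e+09 Hz


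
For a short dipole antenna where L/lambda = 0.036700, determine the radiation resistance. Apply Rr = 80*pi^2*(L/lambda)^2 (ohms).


Rr = 80 * pi^2 * (0.036700)^2 = 80 * 9.869604 * 1.346890e-03 = 1.063 ohm

1.063 ohm


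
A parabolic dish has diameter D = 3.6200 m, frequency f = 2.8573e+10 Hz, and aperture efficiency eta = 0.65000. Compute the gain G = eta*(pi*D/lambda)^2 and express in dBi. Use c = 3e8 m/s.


lambda = c / f = 3.0000e+08 / 2.8573e+10 = 0.01049942 m
G_linear = 0.65000 * (pi * 3.6200 / 0.01049942)^2 = 762605.0
G_dBi = 10 * log10(762605.0) = 58.82 dBi

58.82 dBi


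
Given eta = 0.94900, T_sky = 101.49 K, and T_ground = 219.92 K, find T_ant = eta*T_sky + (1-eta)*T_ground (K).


T_ant = 0.94900 * 101.49 + (1 - 0.94900) * 219.92 = 107.5 K

107.5 K


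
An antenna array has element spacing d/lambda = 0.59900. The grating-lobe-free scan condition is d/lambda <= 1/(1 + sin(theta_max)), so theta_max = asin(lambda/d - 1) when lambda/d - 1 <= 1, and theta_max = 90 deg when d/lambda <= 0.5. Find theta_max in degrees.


lambda/d - 1 = 1/0.59900 - 1 = 0.6694491
theta_max = asin(0.6694491) = 42.02 deg

42.02 deg


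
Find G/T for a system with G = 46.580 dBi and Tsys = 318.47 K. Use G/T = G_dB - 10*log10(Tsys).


G/T = 46.580 - 10*log10(318.47) = 46.580 - 25.03069 = 21.55 dB/K

21.55 dB/K


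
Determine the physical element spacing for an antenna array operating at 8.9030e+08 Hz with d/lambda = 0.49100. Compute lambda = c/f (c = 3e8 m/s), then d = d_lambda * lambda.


lambda = c / f = 3.0000e+08 / 8.9030e+08 = 0.3369651 m
d = 0.49100 * 0.3369651 = 0.1654 m

0.1654 m


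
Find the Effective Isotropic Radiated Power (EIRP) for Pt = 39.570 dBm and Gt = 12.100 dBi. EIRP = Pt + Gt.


EIRP = Pt + Gt = 39.570 + 12.100 = 51.67 dBm

51.67 dBm


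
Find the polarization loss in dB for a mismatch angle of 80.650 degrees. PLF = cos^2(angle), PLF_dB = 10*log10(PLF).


PLF_linear = cos^2(80.650 deg) = 0.02639486
PLF_dB = 10 * log10(0.02639486) = -15.78 dB

-15.78 dB


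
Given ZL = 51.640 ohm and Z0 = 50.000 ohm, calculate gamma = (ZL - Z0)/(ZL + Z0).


gamma = (51.640 - 50.000) / (51.640 + 50.000) = 0.01614

0.01614


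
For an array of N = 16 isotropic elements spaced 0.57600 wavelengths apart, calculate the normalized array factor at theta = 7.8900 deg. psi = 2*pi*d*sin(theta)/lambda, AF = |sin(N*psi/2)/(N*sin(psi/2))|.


psi = 2*pi*0.57600*sin(7.8900 deg) = 0.4968019 rad
AF = |sin(16*0.4968019/2) / (16*sin(0.4968019/2))| = 0.1881

0.1881


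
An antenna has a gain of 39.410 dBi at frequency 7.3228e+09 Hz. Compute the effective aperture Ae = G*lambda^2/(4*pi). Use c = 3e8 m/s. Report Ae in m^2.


lambda = c / f = 3.0000e+08 / 7.3228e+09 = 0.04096794 m
G_linear = 10^(39.410/10) = 8729.714
Ae = G_linear * lambda^2 / (4*pi) = 8729.714 * 0.04096794^2 / (4*pi) = 1.166 m^2

1.166 m^2


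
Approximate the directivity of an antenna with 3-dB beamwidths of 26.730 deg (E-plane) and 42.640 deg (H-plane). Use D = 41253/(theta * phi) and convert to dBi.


D_linear = 41253 / (26.730 * 42.640) = 36.19423
D_dBi = 10 * log10(36.19423) = 15.59 dBi

15.59 dBi


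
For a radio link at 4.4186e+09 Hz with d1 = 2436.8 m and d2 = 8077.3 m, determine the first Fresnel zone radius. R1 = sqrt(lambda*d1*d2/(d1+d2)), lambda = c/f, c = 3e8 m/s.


lambda = c / f = 3.0000e+08 / 4.4186e+09 = 0.06789481 m
R1 = sqrt(0.06789481 * 2436.8 * 8077.3 / (2436.8 + 8077.3)) = 11.27 m

11.27 m


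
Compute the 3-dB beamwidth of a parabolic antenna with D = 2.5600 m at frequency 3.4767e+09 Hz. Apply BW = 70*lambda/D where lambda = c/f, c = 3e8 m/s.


lambda = c / f = 3.0000e+08 / 3.4767e+09 = 0.08628872 m
BW = 70 * 0.08628872 / 2.5600 = 2.359 deg

2.359 deg


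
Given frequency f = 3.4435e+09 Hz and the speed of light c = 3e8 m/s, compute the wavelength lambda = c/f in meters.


lambda = c / f = 3.0000e+08 / 3.4435e+09 = 0.08712 m

0.08712 m


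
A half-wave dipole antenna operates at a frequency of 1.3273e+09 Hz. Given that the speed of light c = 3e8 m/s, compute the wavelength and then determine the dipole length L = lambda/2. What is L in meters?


lambda = c / f = 3.0000e+08 / 1.3273e+09 = 0.2260228 m
L = lambda / 2 = 0.2260228 / 2 = 0.1130 m

0.1130 m


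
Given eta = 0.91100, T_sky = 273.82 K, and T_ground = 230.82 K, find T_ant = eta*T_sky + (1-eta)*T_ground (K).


T_ant = 0.91100 * 273.82 + (1 - 0.91100) * 230.82 = 270.0 K

270.0 K


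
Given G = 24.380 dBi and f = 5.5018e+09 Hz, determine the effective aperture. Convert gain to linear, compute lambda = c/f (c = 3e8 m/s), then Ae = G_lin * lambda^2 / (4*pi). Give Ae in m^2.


lambda = c / f = 3.0000e+08 / 5.5018e+09 = 0.05452761 m
G_linear = 10^(24.380/10) = 274.1574
Ae = G_linear * lambda^2 / (4*pi) = 274.1574 * 0.05452761^2 / (4*pi) = 0.06487 m^2

0.06487 m^2


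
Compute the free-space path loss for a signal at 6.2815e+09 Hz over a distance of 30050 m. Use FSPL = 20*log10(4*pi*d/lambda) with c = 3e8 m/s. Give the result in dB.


lambda = c / f = 3.0000e+08 / 6.2815e+09 = 0.04775929 m
FSPL = 20 * log10(4*pi*30050/0.04775929) = 138.0 dB

138.0 dB


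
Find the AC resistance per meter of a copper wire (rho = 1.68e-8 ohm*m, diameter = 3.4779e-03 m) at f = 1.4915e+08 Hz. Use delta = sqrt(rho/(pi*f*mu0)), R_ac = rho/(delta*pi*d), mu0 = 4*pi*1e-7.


delta = sqrt(1.68e-8 / (pi * 1.4915e+08 * 4*pi*1e-7)) = 5.341499e-06 m
R_ac = 1.68e-8 / (5.341499e-06 * pi * 3.4779e-03) = 0.2879 ohm/m

0.2879 ohm/m


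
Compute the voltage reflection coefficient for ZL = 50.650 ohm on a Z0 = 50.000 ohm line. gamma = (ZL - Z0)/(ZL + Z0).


gamma = (50.650 - 50.000) / (50.650 + 50.000) = 6.458e-03

6.458e-03


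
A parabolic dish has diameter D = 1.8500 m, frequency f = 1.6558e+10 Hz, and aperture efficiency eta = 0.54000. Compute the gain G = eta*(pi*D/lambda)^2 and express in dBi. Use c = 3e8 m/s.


lambda = c / f = 3.0000e+08 / 1.6558e+10 = 0.01811813 m
G_linear = 0.54000 * (pi * 1.8500 / 0.01811813)^2 = 55566.14
G_dBi = 10 * log10(55566.14) = 47.45 dBi

47.45 dBi


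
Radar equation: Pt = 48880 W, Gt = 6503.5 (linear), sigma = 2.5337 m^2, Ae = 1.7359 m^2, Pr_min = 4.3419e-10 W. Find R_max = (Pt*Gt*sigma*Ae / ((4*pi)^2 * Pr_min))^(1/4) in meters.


R^4 = 48880*6503.5*2.5337*1.7359 / ((4*pi)^2 * 4.3419e-10) = 2.039195e+16
R_max = 2.039195e+16^0.25 = 11950 m

11950 m


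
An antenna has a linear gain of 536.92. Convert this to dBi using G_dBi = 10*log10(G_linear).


G_dBi = 10 * log10(536.92) = 27.30 dBi

27.30 dBi


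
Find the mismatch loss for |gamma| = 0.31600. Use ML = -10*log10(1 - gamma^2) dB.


ML = -10 * log10(1 - 0.31600^2) = -10 * log10(0.900144) = 0.4569 dB

0.4569 dB


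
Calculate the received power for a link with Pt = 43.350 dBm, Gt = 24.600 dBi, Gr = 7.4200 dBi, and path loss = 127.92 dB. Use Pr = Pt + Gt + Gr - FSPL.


Pr = 43.350 + 24.600 + 7.4200 - 127.92 = -52.55 dBm

-52.55 dBm


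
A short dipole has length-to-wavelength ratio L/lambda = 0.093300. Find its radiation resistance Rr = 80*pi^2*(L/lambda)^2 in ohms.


Rr = 80 * pi^2 * (0.093300)^2 = 80 * 9.869604 * 8.704890e-03 = 6.873 ohm

6.873 ohm


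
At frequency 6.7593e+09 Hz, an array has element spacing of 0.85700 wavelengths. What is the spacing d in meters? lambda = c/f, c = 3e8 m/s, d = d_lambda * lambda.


lambda = c / f = 3.0000e+08 / 6.7593e+09 = 0.04438329 m
d = 0.85700 * 0.04438329 = 0.03804 m

0.03804 m


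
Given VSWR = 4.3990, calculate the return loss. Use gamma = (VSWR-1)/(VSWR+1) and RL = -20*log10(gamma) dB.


gamma = (4.3990 - 1) / (4.3990 + 1) = 0.6295610
RL = -20 * log10(0.6295610) = 4.019 dB

4.019 dB


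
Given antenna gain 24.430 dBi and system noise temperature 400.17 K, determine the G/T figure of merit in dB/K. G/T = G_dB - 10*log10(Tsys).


G/T = 24.430 - 10*log10(400.17) = 24.430 - 26.02245 = -1.592 dB/K

-1.592 dB/K


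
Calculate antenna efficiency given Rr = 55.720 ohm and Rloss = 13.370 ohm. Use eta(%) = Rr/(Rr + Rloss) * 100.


eta = 55.720 / (55.720 + 13.370) * 100 = 80.65%

80.65%


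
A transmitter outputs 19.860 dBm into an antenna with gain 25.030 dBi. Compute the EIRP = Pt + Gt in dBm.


EIRP = Pt + Gt = 19.860 + 25.030 = 44.89 dBm

44.89 dBm


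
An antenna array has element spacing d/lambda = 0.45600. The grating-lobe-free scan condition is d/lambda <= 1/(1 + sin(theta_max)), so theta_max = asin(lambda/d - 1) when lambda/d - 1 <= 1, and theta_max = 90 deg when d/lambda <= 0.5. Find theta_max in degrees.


lambda/d - 1 = 1/0.45600 - 1 = 1.192982 >= 1
d/lambda <= 0.5, so the array can scan to endfire without grating lobes: theta_max = 90 deg

90 deg


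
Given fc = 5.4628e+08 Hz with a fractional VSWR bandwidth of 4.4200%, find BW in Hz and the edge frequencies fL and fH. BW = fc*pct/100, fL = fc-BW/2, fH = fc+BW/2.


BW = 5.4628e+08 * 4.4200/100 = 2.414558e+07 Hz
fL = 5.4628e+08 - 2.414558e+07/2 = 5.342e+08 Hz
fH = 5.4628e+08 + 2.414558e+07/2 = 5.584e+08 Hz

BW=2.415e+07 Hz, fL=5.342e+08 Hz, fH=5.584e+08 Hz


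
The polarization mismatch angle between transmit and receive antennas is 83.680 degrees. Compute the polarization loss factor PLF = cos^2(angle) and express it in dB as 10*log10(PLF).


PLF_linear = cos^2(83.680 deg) = 0.01211788
PLF_dB = 10 * log10(0.01211788) = -19.17 dB

-19.17 dB


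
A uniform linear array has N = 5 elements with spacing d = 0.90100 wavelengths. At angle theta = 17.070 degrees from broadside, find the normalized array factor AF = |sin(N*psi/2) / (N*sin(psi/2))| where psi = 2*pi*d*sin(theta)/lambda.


psi = 2*pi*0.90100*sin(17.070 deg) = 1.661773 rad
AF = |sin(5*1.661773/2) / (5*sin(1.661773/2))| = 0.2297

0.2297


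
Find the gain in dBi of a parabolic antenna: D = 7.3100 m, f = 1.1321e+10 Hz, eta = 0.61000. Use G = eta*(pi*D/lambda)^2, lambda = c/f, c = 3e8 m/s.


lambda = c / f = 3.0000e+08 / 1.1321e+10 = 0.02649943 m
G_linear = 0.61000 * (pi * 7.3100 / 0.02649943)^2 = 458132.7
G_dBi = 10 * log10(458132.7) = 56.61 dBi

56.61 dBi


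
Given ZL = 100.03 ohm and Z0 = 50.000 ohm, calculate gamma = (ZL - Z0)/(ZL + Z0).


gamma = (100.03 - 50.000) / (100.03 + 50.000) = 0.3335

0.3335


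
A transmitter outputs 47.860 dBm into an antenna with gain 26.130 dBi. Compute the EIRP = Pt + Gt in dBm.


EIRP = Pt + Gt = 47.860 + 26.130 = 73.99 dBm

73.99 dBm


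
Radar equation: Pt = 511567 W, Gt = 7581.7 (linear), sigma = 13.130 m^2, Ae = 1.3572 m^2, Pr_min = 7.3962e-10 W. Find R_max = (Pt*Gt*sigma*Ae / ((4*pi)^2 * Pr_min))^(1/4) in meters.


R^4 = 511567*7581.7*13.130*1.3572 / ((4*pi)^2 * 7.3962e-10) = 5.917651e+17
R_max = 5.917651e+17^0.25 = 27736 m

27736 m


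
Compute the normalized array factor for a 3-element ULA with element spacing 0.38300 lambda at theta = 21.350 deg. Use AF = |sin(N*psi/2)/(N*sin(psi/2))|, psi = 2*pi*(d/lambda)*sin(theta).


psi = 2*pi*0.38300*sin(21.350 deg) = 0.8761058 rad
AF = |sin(3*0.8761058/2) / (3*sin(0.8761058/2))| = 0.7601

0.7601


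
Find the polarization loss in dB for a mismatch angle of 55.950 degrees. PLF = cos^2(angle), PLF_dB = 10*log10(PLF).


PLF_linear = cos^2(55.950 deg) = 0.3135061
PLF_dB = 10 * log10(0.3135061) = -5.038 dB

-5.038 dB


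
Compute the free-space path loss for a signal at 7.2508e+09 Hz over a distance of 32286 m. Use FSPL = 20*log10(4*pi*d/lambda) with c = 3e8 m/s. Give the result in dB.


lambda = c / f = 3.0000e+08 / 7.2508e+09 = 0.04137474 m
FSPL = 20 * log10(4*pi*32286/0.04137474) = 139.8 dB

139.8 dB


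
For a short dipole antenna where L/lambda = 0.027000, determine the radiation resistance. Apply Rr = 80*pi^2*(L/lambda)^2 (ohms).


Rr = 80 * pi^2 * (0.027000)^2 = 80 * 9.869604 * 7.290000e-04 = 0.5756 ohm

0.5756 ohm


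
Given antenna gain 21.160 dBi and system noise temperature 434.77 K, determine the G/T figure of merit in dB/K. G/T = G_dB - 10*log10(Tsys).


G/T = 21.160 - 10*log10(434.77) = 21.160 - 26.38260 = -5.223 dB/K

-5.223 dB/K


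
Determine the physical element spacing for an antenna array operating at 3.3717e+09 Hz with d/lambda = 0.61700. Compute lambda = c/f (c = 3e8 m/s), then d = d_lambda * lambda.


lambda = c / f = 3.0000e+08 / 3.3717e+09 = 0.08897589 m
d = 0.61700 * 0.08897589 = 0.05490 m

0.05490 m


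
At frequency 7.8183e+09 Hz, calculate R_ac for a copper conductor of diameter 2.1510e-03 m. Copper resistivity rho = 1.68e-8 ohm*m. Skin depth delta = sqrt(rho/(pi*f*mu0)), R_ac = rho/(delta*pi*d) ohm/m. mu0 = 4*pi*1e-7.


delta = sqrt(1.68e-8 / (pi * 7.8183e+09 * 4*pi*1e-7)) = 7.377659e-07 m
R_ac = 1.68e-8 / (7.377659e-07 * pi * 2.1510e-03) = 3.370 ohm/m

3.370 ohm/m


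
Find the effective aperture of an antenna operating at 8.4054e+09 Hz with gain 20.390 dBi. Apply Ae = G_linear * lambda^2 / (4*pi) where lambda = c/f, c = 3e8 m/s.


lambda = c / f = 3.0000e+08 / 8.4054e+09 = 0.03569134 m
G_linear = 10^(20.390/10) = 109.3956
Ae = G_linear * lambda^2 / (4*pi) = 109.3956 * 0.03569134^2 / (4*pi) = 0.01109 m^2

0.01109 m^2


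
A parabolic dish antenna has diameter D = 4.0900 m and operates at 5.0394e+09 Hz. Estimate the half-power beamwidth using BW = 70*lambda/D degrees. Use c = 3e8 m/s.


lambda = c / f = 3.0000e+08 / 5.0394e+09 = 0.05953090 m
BW = 70 * 0.05953090 / 4.0900 = 1.019 deg

1.019 deg


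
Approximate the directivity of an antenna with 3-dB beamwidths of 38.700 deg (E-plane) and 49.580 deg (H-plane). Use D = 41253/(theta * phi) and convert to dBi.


D_linear = 41253 / (38.700 * 49.580) = 21.49998
D_dBi = 10 * log10(21.49998) = 13.32 dBi

13.32 dBi


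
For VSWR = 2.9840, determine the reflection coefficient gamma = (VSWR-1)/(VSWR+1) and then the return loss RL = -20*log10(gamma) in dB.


gamma = (2.9840 - 1) / (2.9840 + 1) = 0.4979920
RL = -20 * log10(0.4979920) = 6.056 dB

6.056 dB


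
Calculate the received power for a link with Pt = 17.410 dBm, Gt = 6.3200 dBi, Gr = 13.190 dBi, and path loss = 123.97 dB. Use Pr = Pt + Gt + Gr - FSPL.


Pr = 17.410 + 6.3200 + 13.190 - 123.97 = -87.05 dBm

-87.05 dBm


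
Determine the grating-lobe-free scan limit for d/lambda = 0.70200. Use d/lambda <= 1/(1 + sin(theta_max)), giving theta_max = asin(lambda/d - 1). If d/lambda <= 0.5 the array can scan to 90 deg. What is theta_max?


lambda/d - 1 = 1/0.70200 - 1 = 0.4245014
theta_max = asin(0.4245014) = 25.12 deg

25.12 deg


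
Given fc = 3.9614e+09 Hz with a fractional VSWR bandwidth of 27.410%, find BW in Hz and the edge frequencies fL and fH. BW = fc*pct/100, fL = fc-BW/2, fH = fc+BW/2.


BW = 3.9614e+09 * 27.410/100 = 1.085820e+09 Hz
fL = 3.9614e+09 - 1.085820e+09/2 = 3.418e+09 Hz
fH = 3.9614e+09 + 1.085820e+09/2 = 4.504e+09 Hz

BW=1.086e+09 Hz, fL=3.418e+09 Hz, fH=4.504e+09 Hz


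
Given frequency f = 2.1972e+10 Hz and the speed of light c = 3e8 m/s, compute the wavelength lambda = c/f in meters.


lambda = c / f = 3.0000e+08 / 2.1972e+10 = 0.01365 m

0.01365 m


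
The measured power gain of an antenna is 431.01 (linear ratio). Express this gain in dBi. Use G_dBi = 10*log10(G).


G_dBi = 10 * log10(431.01) = 26.34 dBi

26.34 dBi


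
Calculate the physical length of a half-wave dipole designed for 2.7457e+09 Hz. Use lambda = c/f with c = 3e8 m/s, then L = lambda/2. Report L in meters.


lambda = c / f = 3.0000e+08 / 2.7457e+09 = 0.1092618 m
L = lambda / 2 = 0.1092618 / 2 = 0.05463 m

0.05463 m


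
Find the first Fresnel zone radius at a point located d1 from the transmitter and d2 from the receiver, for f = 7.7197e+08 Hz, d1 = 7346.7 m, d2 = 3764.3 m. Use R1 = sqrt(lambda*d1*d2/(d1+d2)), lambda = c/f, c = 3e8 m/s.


lambda = c / f = 3.0000e+08 / 7.7197e+08 = 0.3886161 m
R1 = sqrt(0.3886161 * 7346.7 * 3764.3 / (7346.7 + 3764.3)) = 31.10 m

31.10 m


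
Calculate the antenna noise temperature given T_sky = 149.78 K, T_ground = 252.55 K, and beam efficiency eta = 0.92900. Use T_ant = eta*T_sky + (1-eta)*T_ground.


T_ant = 0.92900 * 149.78 + (1 - 0.92900) * 252.55 = 157.1 K

157.1 K


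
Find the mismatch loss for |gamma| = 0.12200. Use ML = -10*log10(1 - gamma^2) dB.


ML = -10 * log10(1 - 0.12200^2) = -10 * log10(0.985116) = 0.06513 dB

0.06513 dB


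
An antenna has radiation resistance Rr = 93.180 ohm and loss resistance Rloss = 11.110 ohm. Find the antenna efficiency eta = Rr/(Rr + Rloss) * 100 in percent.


eta = 93.180 / (93.180 + 11.110) * 100 = 89.35%

89.35%


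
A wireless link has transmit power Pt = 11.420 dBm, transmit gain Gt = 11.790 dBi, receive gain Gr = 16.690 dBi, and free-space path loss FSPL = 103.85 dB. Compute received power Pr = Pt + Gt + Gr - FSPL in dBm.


Pr = 11.420 + 11.790 + 16.690 - 103.85 = -63.95 dBm

-63.95 dBm


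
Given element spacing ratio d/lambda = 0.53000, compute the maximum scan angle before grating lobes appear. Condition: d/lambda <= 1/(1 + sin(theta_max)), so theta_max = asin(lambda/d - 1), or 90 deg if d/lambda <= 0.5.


lambda/d - 1 = 1/0.53000 - 1 = 0.8867925
theta_max = asin(0.8867925) = 62.47 deg

62.47 deg


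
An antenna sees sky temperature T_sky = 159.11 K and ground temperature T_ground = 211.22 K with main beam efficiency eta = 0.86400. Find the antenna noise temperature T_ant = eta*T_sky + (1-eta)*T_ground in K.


T_ant = 0.86400 * 159.11 + (1 - 0.86400) * 211.22 = 166.2 K

166.2 K


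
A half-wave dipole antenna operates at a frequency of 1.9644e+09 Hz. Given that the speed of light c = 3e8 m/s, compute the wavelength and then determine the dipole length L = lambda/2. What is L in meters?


lambda = c / f = 3.0000e+08 / 1.9644e+09 = 0.1527184 m
L = lambda / 2 = 0.1527184 / 2 = 0.07636 m

0.07636 m


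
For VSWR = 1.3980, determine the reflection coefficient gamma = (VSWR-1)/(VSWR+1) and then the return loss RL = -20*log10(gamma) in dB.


gamma = (1.3980 - 1) / (1.3980 + 1) = 0.1659716
RL = -20 * log10(0.1659716) = 15.60 dB

15.60 dB


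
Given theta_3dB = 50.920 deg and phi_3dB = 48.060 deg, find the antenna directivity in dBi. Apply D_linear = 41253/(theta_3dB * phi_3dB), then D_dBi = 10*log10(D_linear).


D_linear = 41253 / (50.920 * 48.060) = 16.85712
D_dBi = 10 * log10(16.85712) = 12.27 dBi

12.27 dBi


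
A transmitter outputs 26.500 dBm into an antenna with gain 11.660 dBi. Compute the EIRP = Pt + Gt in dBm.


EIRP = Pt + Gt = 26.500 + 11.660 = 38.16 dBm

38.16 dBm


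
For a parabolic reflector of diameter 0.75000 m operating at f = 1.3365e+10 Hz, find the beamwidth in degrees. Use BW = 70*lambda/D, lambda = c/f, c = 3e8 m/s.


lambda = c / f = 3.0000e+08 / 1.3365e+10 = 0.02244669 m
BW = 70 * 0.02244669 / 0.75000 = 2.095 deg

2.095 deg


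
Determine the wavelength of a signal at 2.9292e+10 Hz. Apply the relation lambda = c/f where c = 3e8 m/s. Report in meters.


lambda = c / f = 3.0000e+08 / 2.9292e+10 = 0.01024 m

0.01024 m


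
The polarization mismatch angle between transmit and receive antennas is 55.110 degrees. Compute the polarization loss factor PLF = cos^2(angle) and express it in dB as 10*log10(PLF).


PLF_linear = cos^2(55.110 deg) = 0.3271871
PLF_dB = 10 * log10(0.3271871) = -4.852 dB

-4.852 dB


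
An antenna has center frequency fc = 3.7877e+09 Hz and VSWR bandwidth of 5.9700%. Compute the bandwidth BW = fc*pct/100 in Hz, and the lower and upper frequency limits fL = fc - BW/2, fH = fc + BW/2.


BW = 3.7877e+09 * 5.9700/100 = 2.261257e+08 Hz
fL = 3.7877e+09 - 2.261257e+08/2 = 3.675e+09 Hz
fH = 3.7877e+09 + 2.261257e+08/2 = 3.901e+09 Hz

BW=2.261e+08 Hz, fL=3.675e+09 Hz, fH=3.901e+09 Hz


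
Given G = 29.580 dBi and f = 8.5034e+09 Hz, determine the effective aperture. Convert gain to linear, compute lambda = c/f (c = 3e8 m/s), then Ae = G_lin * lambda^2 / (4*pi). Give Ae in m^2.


lambda = c / f = 3.0000e+08 / 8.5034e+09 = 0.03528001 m
G_linear = 10^(29.580/10) = 907.8205
Ae = G_linear * lambda^2 / (4*pi) = 907.8205 * 0.03528001^2 / (4*pi) = 0.08992 m^2

0.08992 m^2


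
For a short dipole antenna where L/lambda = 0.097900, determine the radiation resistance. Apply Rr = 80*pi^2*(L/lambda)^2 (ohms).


Rr = 80 * pi^2 * (0.097900)^2 = 80 * 9.869604 * 9.584410e-03 = 7.568 ohm

7.568 ohm


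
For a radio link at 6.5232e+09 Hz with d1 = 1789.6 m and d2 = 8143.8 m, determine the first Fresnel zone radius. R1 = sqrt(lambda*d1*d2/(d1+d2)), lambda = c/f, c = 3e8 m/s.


lambda = c / f = 3.0000e+08 / 6.5232e+09 = 0.04598970 m
R1 = sqrt(0.04598970 * 1789.6 * 8143.8 / (1789.6 + 8143.8)) = 8.214 m

8.214 m


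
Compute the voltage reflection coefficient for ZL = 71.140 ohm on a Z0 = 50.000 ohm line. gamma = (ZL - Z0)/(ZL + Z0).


gamma = (71.140 - 50.000) / (71.140 + 50.000) = 0.1745

0.1745


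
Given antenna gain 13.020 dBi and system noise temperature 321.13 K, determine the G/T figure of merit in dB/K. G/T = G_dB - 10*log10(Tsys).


G/T = 13.020 - 10*log10(321.13) = 13.020 - 25.06681 = -12.05 dB/K

-12.05 dB/K


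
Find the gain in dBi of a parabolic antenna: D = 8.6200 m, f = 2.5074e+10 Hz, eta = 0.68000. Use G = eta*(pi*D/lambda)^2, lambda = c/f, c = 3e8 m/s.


lambda = c / f = 3.0000e+08 / 2.5074e+10 = 0.01196458 m
G_linear = 0.68000 * (pi * 8.6200 / 0.01196458)^2 = 3.483600e+06
G_dBi = 10 * log10(3.483600e+06) = 65.42 dBi

65.42 dBi


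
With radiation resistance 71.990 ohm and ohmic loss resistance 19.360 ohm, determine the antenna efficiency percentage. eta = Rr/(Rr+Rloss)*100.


eta = 71.990 / (71.990 + 19.360) * 100 = 78.81%

78.81%


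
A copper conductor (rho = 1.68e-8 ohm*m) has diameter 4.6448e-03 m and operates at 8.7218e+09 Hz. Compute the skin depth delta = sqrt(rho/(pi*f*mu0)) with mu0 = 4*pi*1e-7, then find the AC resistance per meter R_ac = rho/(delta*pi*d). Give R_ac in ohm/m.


delta = sqrt(1.68e-8 / (pi * 8.7218e+09 * 4*pi*1e-7)) = 6.985085e-07 m
R_ac = 1.68e-8 / (6.985085e-07 * pi * 4.6448e-03) = 1.648 ohm/m

1.648 ohm/m


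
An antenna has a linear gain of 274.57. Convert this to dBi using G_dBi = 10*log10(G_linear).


G_dBi = 10 * log10(274.57) = 24.39 dBi

24.39 dBi


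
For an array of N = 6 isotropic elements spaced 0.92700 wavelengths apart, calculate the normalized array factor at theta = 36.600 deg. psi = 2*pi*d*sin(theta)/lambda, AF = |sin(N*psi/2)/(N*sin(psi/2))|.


psi = 2*pi*0.92700*sin(36.600 deg) = 3.472719 rad
AF = |sin(6*3.472719/2) / (6*sin(3.472719/2))| = 0.1416

0.1416


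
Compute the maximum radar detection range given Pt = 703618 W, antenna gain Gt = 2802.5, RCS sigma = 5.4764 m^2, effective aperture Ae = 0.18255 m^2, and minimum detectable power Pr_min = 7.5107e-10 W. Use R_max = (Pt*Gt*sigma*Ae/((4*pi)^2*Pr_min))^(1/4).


R^4 = 703618*2802.5*5.4764*0.18255 / ((4*pi)^2 * 7.5107e-10) = 1.662109e+16
R_max = 1.662109e+16^0.25 = 11354 m

11354 m


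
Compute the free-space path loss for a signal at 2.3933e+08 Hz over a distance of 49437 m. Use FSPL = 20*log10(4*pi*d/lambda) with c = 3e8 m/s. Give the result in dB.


lambda = c / f = 3.0000e+08 / 2.3933e+08 = 1.253499 m
FSPL = 20 * log10(4*pi*49437/1.253499) = 113.9 dB

113.9 dB


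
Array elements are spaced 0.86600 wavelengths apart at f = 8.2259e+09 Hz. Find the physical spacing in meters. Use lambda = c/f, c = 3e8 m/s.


lambda = c / f = 3.0000e+08 / 8.2259e+09 = 0.03647017 m
d = 0.86600 * 0.03647017 = 0.03158 m

0.03158 m


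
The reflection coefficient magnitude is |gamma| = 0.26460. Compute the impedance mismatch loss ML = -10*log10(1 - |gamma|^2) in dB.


ML = -10 * log10(1 - 0.26460^2) = -10 * log10(0.92998684) = 0.3152 dB

0.3152 dB


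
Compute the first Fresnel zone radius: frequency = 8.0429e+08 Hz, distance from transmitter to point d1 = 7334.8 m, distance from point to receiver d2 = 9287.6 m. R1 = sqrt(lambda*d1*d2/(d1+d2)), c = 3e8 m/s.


lambda = c / f = 3.0000e+08 / 8.0429e+08 = 0.3729998 m
R1 = sqrt(0.3729998 * 7334.8 * 9287.6 / (7334.8 + 9287.6)) = 39.10 m

39.10 m


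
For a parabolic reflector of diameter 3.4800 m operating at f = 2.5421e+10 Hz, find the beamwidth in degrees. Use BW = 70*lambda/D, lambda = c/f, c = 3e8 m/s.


lambda = c / f = 3.0000e+08 / 2.5421e+10 = 0.01180127 m
BW = 70 * 0.01180127 / 3.4800 = 0.2374 deg

0.2374 deg


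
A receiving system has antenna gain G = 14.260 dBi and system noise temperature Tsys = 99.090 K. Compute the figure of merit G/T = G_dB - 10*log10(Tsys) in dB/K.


G/T = 14.260 - 10*log10(99.090) = 14.260 - 19.96030 = -5.700 dB/K

-5.700 dB/K


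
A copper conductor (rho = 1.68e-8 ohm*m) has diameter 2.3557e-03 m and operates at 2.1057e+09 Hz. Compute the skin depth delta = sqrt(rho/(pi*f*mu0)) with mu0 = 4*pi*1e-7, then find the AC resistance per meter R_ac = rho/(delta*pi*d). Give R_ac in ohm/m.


delta = sqrt(1.68e-8 / (pi * 2.1057e+09 * 4*pi*1e-7)) = 1.421597e-06 m
R_ac = 1.68e-8 / (1.421597e-06 * pi * 2.3557e-03) = 1.597 ohm/m

1.597 ohm/m


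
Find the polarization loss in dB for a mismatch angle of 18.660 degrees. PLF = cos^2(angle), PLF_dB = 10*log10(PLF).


PLF_linear = cos^2(18.660 deg) = 0.8976310
PLF_dB = 10 * log10(0.8976310) = -0.4690 dB

-0.4690 dB


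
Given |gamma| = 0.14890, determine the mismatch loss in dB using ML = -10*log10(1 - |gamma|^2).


ML = -10 * log10(1 - 0.14890^2) = -10 * log10(0.97782879) = 0.09737 dB

0.09737 dB


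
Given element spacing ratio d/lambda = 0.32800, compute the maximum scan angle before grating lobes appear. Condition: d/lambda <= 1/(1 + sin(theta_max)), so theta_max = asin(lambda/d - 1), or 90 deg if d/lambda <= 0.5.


lambda/d - 1 = 1/0.32800 - 1 = 2.048780 >= 1
d/lambda <= 0.5, so the array can scan to endfire without grating lobes: theta_max = 90 deg

90 deg


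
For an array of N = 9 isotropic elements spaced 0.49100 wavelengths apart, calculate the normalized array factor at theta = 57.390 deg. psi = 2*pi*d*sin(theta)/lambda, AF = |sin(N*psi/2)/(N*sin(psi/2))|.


psi = 2*pi*0.49100*sin(57.390 deg) = 2.598713 rad
AF = |sin(9*2.598713/2) / (9*sin(2.598713/2))| = 0.08831

0.08831


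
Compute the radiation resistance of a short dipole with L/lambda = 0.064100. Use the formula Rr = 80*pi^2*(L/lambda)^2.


Rr = 80 * pi^2 * (0.064100)^2 = 80 * 9.869604 * 4.108810e-03 = 3.244 ohm

3.244 ohm


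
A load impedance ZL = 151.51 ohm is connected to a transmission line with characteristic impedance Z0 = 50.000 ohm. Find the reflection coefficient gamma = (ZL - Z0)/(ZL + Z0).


gamma = (151.51 - 50.000) / (151.51 + 50.000) = 0.5037

0.5037


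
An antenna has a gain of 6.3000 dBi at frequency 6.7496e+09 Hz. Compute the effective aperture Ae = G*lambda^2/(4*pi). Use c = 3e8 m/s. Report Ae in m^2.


lambda = c / f = 3.0000e+08 / 6.7496e+09 = 0.04444708 m
G_linear = 10^(6.3000/10) = 4.265795
Ae = G_linear * lambda^2 / (4*pi) = 4.265795 * 0.04444708^2 / (4*pi) = 6.706e-04 m^2

6.706e-04 m^2


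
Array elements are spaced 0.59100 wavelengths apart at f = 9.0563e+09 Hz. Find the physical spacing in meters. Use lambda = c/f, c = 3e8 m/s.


lambda = c / f = 3.0000e+08 / 9.0563e+09 = 0.03312611 m
d = 0.59100 * 0.03312611 = 0.01958 m

0.01958 m


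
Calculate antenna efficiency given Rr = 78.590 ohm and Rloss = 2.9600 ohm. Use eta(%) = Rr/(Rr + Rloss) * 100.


eta = 78.590 / (78.590 + 2.9600) * 100 = 96.37%

96.37%


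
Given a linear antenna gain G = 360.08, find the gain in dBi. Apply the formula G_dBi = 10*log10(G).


G_dBi = 10 * log10(360.08) = 25.56 dBi

25.56 dBi


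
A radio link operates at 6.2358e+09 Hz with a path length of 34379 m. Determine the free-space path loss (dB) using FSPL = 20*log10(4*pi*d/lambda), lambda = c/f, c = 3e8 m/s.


lambda = c / f = 3.0000e+08 / 6.2358e+09 = 0.04810930 m
FSPL = 20 * log10(4*pi*34379/0.04810930) = 139.1 dB

139.1 dB


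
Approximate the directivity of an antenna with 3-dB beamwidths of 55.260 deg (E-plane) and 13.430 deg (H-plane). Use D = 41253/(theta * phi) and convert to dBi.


D_linear = 41253 / (55.260 * 13.430) = 55.58641
D_dBi = 10 * log10(55.58641) = 17.45 dBi

17.45 dBi


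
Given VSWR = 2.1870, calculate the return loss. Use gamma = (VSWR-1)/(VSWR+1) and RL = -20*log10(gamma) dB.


gamma = (2.1870 - 1) / (2.1870 + 1) = 0.3724506
RL = -20 * log10(0.3724506) = 8.579 dB

8.579 dB


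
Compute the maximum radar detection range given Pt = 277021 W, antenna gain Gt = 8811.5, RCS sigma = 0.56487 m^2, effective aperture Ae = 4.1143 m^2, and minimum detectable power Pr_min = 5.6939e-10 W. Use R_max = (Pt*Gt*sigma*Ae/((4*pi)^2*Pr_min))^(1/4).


R^4 = 277021*8811.5*0.56487*4.1143 / ((4*pi)^2 * 5.6939e-10) = 6.309246e+16
R_max = 6.309246e+16^0.25 = 15849 m

15849 m


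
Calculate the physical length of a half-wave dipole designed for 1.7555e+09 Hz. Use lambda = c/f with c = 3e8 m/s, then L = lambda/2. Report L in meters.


lambda = c / f = 3.0000e+08 / 1.7555e+09 = 0.1708915 m
L = lambda / 2 = 0.1708915 / 2 = 0.08545 m

0.08545 m


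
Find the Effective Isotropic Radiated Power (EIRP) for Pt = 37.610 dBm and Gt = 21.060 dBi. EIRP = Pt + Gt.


EIRP = Pt + Gt = 37.610 + 21.060 = 58.67 dBm

58.67 dBm


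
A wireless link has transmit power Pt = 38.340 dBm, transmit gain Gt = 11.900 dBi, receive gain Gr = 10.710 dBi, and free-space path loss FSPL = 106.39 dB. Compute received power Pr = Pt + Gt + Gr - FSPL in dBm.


Pr = 38.340 + 11.900 + 10.710 - 106.39 = -45.44 dBm

-45.44 dBm
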